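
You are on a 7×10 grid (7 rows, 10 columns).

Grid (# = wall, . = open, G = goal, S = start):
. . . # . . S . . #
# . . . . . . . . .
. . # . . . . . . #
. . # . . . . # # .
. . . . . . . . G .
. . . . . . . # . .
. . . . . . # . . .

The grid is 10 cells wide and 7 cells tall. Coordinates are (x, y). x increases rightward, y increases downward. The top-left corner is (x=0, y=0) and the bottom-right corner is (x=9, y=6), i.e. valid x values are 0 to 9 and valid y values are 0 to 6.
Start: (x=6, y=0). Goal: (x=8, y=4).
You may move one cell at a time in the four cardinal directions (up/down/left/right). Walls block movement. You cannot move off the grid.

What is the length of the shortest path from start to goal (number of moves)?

Answer: Shortest path length: 6

Derivation:
BFS from (x=6, y=0) until reaching (x=8, y=4):
  Distance 0: (x=6, y=0)
  Distance 1: (x=5, y=0), (x=7, y=0), (x=6, y=1)
  Distance 2: (x=4, y=0), (x=8, y=0), (x=5, y=1), (x=7, y=1), (x=6, y=2)
  Distance 3: (x=4, y=1), (x=8, y=1), (x=5, y=2), (x=7, y=2), (x=6, y=3)
  Distance 4: (x=3, y=1), (x=9, y=1), (x=4, y=2), (x=8, y=2), (x=5, y=3), (x=6, y=4)
  Distance 5: (x=2, y=1), (x=3, y=2), (x=4, y=3), (x=5, y=4), (x=7, y=4), (x=6, y=5)
  Distance 6: (x=2, y=0), (x=1, y=1), (x=3, y=3), (x=4, y=4), (x=8, y=4), (x=5, y=5)  <- goal reached here
One shortest path (6 moves): (x=6, y=0) -> (x=6, y=1) -> (x=6, y=2) -> (x=6, y=3) -> (x=6, y=4) -> (x=7, y=4) -> (x=8, y=4)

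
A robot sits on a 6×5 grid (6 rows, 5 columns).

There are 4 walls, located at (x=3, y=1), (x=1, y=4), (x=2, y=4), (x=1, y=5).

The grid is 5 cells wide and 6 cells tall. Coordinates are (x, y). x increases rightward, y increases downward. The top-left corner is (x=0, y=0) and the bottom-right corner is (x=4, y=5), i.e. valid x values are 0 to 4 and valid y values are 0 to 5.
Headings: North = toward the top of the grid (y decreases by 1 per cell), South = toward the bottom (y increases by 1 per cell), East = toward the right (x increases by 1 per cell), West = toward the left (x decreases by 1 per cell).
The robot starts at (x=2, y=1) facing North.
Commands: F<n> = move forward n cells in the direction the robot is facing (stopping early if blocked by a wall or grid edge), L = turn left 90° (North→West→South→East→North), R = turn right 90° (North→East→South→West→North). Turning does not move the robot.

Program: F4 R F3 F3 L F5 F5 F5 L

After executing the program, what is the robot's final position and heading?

Answer: Final position: (x=4, y=0), facing West

Derivation:
Start: (x=2, y=1), facing North
  F4: move forward 1/4 (blocked), now at (x=2, y=0)
  R: turn right, now facing East
  F3: move forward 2/3 (blocked), now at (x=4, y=0)
  F3: move forward 0/3 (blocked), now at (x=4, y=0)
  L: turn left, now facing North
  [×3]F5: move forward 0/5 (blocked), now at (x=4, y=0)
  L: turn left, now facing West
Final: (x=4, y=0), facing West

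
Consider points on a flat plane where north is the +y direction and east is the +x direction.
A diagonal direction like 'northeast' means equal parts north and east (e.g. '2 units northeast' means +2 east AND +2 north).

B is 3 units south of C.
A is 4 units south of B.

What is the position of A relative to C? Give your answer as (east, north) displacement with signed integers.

Place C at the origin (east=0, north=0).
  B is 3 units south of C: delta (east=+0, north=-3); B at (east=0, north=-3).
  A is 4 units south of B: delta (east=+0, north=-4); A at (east=0, north=-7).
Therefore A relative to C: (east=0, north=-7).

Answer: A is at (east=0, north=-7) relative to C.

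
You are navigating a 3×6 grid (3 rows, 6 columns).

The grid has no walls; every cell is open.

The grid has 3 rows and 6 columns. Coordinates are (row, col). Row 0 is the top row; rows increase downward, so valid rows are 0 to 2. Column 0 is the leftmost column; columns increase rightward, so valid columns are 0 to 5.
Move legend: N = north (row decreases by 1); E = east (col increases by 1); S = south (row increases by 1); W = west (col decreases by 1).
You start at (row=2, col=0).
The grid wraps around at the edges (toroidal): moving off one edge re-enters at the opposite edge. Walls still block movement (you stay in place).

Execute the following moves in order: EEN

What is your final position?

Answer: Final position: (row=1, col=2)

Derivation:
Start: (row=2, col=0)
  E (east): (row=2, col=0) -> (row=2, col=1)
  E (east): (row=2, col=1) -> (row=2, col=2)
  N (north): (row=2, col=2) -> (row=1, col=2)
Final: (row=1, col=2)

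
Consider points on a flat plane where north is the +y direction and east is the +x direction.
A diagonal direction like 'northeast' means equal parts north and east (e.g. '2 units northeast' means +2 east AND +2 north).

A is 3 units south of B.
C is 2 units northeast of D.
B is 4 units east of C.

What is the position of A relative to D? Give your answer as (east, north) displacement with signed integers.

Answer: A is at (east=6, north=-1) relative to D.

Derivation:
Place D at the origin (east=0, north=0).
  C is 2 units northeast of D: delta (east=+2, north=+2); C at (east=2, north=2).
  B is 4 units east of C: delta (east=+4, north=+0); B at (east=6, north=2).
  A is 3 units south of B: delta (east=+0, north=-3); A at (east=6, north=-1).
Therefore A relative to D: (east=6, north=-1).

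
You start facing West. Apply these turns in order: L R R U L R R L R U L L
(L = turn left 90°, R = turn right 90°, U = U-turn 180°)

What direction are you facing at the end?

Start: West
  L (left (90° counter-clockwise)) -> South
  R (right (90° clockwise)) -> West
  R (right (90° clockwise)) -> North
  U (U-turn (180°)) -> South
  L (left (90° counter-clockwise)) -> East
  R (right (90° clockwise)) -> South
  R (right (90° clockwise)) -> West
  L (left (90° counter-clockwise)) -> South
  R (right (90° clockwise)) -> West
  U (U-turn (180°)) -> East
  L (left (90° counter-clockwise)) -> North
  L (left (90° counter-clockwise)) -> West
Final: West

Answer: Final heading: West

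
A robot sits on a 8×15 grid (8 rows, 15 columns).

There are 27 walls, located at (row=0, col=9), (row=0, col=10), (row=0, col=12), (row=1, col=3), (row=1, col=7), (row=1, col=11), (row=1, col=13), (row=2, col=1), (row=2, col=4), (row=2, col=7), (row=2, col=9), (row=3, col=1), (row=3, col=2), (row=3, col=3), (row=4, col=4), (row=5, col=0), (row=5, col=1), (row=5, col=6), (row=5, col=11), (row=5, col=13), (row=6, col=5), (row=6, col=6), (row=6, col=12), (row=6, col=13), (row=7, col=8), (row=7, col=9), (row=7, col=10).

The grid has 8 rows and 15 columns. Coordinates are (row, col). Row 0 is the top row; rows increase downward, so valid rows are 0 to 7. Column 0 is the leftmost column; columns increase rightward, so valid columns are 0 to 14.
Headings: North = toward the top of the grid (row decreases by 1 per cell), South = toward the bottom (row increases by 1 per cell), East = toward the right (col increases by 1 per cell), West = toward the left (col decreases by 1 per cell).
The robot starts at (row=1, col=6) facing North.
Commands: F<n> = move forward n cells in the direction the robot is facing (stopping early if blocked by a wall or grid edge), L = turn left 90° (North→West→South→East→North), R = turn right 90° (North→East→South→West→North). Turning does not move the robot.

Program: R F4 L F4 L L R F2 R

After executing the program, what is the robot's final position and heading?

Start: (row=1, col=6), facing North
  R: turn right, now facing East
  F4: move forward 0/4 (blocked), now at (row=1, col=6)
  L: turn left, now facing North
  F4: move forward 1/4 (blocked), now at (row=0, col=6)
  L: turn left, now facing West
  L: turn left, now facing South
  R: turn right, now facing West
  F2: move forward 2, now at (row=0, col=4)
  R: turn right, now facing North
Final: (row=0, col=4), facing North

Answer: Final position: (row=0, col=4), facing North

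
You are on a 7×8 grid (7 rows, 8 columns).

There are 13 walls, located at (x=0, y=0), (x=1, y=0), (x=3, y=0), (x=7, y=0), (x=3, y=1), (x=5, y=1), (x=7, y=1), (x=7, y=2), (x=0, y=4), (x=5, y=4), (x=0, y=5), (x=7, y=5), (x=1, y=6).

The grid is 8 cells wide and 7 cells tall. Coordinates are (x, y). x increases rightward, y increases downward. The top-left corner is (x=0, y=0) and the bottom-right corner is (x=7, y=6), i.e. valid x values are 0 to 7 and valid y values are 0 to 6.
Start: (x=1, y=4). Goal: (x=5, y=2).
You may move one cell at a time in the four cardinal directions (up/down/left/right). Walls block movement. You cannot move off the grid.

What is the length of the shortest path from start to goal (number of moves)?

Answer: Shortest path length: 6

Derivation:
BFS from (x=1, y=4) until reaching (x=5, y=2):
  Distance 0: (x=1, y=4)
  Distance 1: (x=1, y=3), (x=2, y=4), (x=1, y=5)
  Distance 2: (x=1, y=2), (x=0, y=3), (x=2, y=3), (x=3, y=4), (x=2, y=5)
  Distance 3: (x=1, y=1), (x=0, y=2), (x=2, y=2), (x=3, y=3), (x=4, y=4), (x=3, y=5), (x=2, y=6)
  Distance 4: (x=0, y=1), (x=2, y=1), (x=3, y=2), (x=4, y=3), (x=4, y=5), (x=3, y=6)
  Distance 5: (x=2, y=0), (x=4, y=2), (x=5, y=3), (x=5, y=5), (x=4, y=6)
  Distance 6: (x=4, y=1), (x=5, y=2), (x=6, y=3), (x=6, y=5), (x=5, y=6)  <- goal reached here
One shortest path (6 moves): (x=1, y=4) -> (x=2, y=4) -> (x=3, y=4) -> (x=4, y=4) -> (x=4, y=3) -> (x=5, y=3) -> (x=5, y=2)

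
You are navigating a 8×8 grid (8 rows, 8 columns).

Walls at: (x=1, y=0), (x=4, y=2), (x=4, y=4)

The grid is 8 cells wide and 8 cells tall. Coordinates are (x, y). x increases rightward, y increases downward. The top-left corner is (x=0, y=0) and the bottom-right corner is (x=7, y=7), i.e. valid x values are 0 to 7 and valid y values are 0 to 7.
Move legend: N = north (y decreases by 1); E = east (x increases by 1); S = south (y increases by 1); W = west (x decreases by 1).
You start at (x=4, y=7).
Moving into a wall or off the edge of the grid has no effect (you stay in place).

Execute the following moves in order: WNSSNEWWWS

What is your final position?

Answer: Final position: (x=1, y=7)

Derivation:
Start: (x=4, y=7)
  W (west): (x=4, y=7) -> (x=3, y=7)
  N (north): (x=3, y=7) -> (x=3, y=6)
  S (south): (x=3, y=6) -> (x=3, y=7)
  S (south): blocked, stay at (x=3, y=7)
  N (north): (x=3, y=7) -> (x=3, y=6)
  E (east): (x=3, y=6) -> (x=4, y=6)
  W (west): (x=4, y=6) -> (x=3, y=6)
  W (west): (x=3, y=6) -> (x=2, y=6)
  W (west): (x=2, y=6) -> (x=1, y=6)
  S (south): (x=1, y=6) -> (x=1, y=7)
Final: (x=1, y=7)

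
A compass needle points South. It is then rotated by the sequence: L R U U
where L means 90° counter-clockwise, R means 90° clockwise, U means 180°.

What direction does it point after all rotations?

Start: South
  L (left (90° counter-clockwise)) -> East
  R (right (90° clockwise)) -> South
  U (U-turn (180°)) -> North
  U (U-turn (180°)) -> South
Final: South

Answer: Final heading: South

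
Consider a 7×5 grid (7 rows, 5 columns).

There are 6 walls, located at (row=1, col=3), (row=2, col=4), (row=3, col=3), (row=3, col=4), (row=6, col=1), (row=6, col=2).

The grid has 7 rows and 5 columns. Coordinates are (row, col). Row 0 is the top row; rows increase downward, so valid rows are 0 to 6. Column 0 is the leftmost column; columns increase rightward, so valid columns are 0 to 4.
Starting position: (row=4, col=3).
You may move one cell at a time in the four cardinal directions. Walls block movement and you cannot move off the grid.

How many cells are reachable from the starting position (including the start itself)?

Answer: Reachable cells: 29

Derivation:
BFS flood-fill from (row=4, col=3):
  Distance 0: (row=4, col=3)
  Distance 1: (row=4, col=2), (row=4, col=4), (row=5, col=3)
  Distance 2: (row=3, col=2), (row=4, col=1), (row=5, col=2), (row=5, col=4), (row=6, col=3)
  Distance 3: (row=2, col=2), (row=3, col=1), (row=4, col=0), (row=5, col=1), (row=6, col=4)
  Distance 4: (row=1, col=2), (row=2, col=1), (row=2, col=3), (row=3, col=0), (row=5, col=0)
  Distance 5: (row=0, col=2), (row=1, col=1), (row=2, col=0), (row=6, col=0)
  Distance 6: (row=0, col=1), (row=0, col=3), (row=1, col=0)
  Distance 7: (row=0, col=0), (row=0, col=4)
  Distance 8: (row=1, col=4)
Total reachable: 29 (grid has 29 open cells total)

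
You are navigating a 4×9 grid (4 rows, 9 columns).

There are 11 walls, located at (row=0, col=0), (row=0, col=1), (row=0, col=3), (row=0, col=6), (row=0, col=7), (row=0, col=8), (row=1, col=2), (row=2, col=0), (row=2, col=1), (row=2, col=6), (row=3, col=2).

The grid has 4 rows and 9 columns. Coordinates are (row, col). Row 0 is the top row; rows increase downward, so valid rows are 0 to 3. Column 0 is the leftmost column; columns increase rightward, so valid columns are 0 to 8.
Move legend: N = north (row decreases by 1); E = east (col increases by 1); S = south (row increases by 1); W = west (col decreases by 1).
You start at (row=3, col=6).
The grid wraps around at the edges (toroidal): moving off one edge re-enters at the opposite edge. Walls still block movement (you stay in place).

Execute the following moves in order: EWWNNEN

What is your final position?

Start: (row=3, col=6)
  E (east): (row=3, col=6) -> (row=3, col=7)
  W (west): (row=3, col=7) -> (row=3, col=6)
  W (west): (row=3, col=6) -> (row=3, col=5)
  N (north): (row=3, col=5) -> (row=2, col=5)
  N (north): (row=2, col=5) -> (row=1, col=5)
  E (east): (row=1, col=5) -> (row=1, col=6)
  N (north): blocked, stay at (row=1, col=6)
Final: (row=1, col=6)

Answer: Final position: (row=1, col=6)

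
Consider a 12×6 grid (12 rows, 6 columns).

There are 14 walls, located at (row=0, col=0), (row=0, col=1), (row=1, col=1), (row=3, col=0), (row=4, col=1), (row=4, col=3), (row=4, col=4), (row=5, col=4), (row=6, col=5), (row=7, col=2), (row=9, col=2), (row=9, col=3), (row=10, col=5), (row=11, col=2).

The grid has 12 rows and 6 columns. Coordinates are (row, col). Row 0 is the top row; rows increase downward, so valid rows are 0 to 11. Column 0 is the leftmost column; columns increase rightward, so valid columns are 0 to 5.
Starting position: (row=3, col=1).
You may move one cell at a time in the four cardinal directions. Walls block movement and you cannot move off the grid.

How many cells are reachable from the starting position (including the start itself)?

BFS flood-fill from (row=3, col=1):
  Distance 0: (row=3, col=1)
  Distance 1: (row=2, col=1), (row=3, col=2)
  Distance 2: (row=2, col=0), (row=2, col=2), (row=3, col=3), (row=4, col=2)
  Distance 3: (row=1, col=0), (row=1, col=2), (row=2, col=3), (row=3, col=4), (row=5, col=2)
  Distance 4: (row=0, col=2), (row=1, col=3), (row=2, col=4), (row=3, col=5), (row=5, col=1), (row=5, col=3), (row=6, col=2)
  Distance 5: (row=0, col=3), (row=1, col=4), (row=2, col=5), (row=4, col=5), (row=5, col=0), (row=6, col=1), (row=6, col=3)
  Distance 6: (row=0, col=4), (row=1, col=5), (row=4, col=0), (row=5, col=5), (row=6, col=0), (row=6, col=4), (row=7, col=1), (row=7, col=3)
  Distance 7: (row=0, col=5), (row=7, col=0), (row=7, col=4), (row=8, col=1), (row=8, col=3)
  Distance 8: (row=7, col=5), (row=8, col=0), (row=8, col=2), (row=8, col=4), (row=9, col=1)
  Distance 9: (row=8, col=5), (row=9, col=0), (row=9, col=4), (row=10, col=1)
  Distance 10: (row=9, col=5), (row=10, col=0), (row=10, col=2), (row=10, col=4), (row=11, col=1)
  Distance 11: (row=10, col=3), (row=11, col=0), (row=11, col=4)
  Distance 12: (row=11, col=3), (row=11, col=5)
Total reachable: 58 (grid has 58 open cells total)

Answer: Reachable cells: 58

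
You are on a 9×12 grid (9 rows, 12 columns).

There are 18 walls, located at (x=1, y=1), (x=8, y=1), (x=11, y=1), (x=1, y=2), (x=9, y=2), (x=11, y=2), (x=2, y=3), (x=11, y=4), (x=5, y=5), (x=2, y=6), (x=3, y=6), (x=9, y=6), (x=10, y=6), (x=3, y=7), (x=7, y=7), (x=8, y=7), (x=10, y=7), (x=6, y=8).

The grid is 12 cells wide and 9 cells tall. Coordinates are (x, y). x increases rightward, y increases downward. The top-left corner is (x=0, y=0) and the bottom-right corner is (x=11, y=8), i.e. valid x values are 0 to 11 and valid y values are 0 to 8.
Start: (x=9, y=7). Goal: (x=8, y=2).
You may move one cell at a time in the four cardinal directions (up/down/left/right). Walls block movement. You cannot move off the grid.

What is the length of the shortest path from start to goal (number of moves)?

BFS from (x=9, y=7) until reaching (x=8, y=2):
  Distance 0: (x=9, y=7)
  Distance 1: (x=9, y=8)
  Distance 2: (x=8, y=8), (x=10, y=8)
  Distance 3: (x=7, y=8), (x=11, y=8)
  Distance 4: (x=11, y=7)
  Distance 5: (x=11, y=6)
  Distance 6: (x=11, y=5)
  Distance 7: (x=10, y=5)
  Distance 8: (x=10, y=4), (x=9, y=5)
  Distance 9: (x=10, y=3), (x=9, y=4), (x=8, y=5)
  Distance 10: (x=10, y=2), (x=9, y=3), (x=11, y=3), (x=8, y=4), (x=7, y=5), (x=8, y=6)
  Distance 11: (x=10, y=1), (x=8, y=3), (x=7, y=4), (x=6, y=5), (x=7, y=6)
  Distance 12: (x=10, y=0), (x=9, y=1), (x=8, y=2), (x=7, y=3), (x=6, y=4), (x=6, y=6)  <- goal reached here
One shortest path (12 moves): (x=9, y=7) -> (x=9, y=8) -> (x=10, y=8) -> (x=11, y=8) -> (x=11, y=7) -> (x=11, y=6) -> (x=11, y=5) -> (x=10, y=5) -> (x=9, y=5) -> (x=8, y=5) -> (x=8, y=4) -> (x=8, y=3) -> (x=8, y=2)

Answer: Shortest path length: 12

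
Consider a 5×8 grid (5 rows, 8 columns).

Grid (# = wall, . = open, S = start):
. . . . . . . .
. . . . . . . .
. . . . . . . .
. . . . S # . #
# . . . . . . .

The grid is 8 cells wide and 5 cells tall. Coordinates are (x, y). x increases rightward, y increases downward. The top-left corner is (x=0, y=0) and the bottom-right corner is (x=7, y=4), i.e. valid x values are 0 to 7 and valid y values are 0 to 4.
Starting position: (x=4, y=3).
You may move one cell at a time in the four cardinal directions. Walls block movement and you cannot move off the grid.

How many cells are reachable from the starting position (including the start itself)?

BFS flood-fill from (x=4, y=3):
  Distance 0: (x=4, y=3)
  Distance 1: (x=4, y=2), (x=3, y=3), (x=4, y=4)
  Distance 2: (x=4, y=1), (x=3, y=2), (x=5, y=2), (x=2, y=3), (x=3, y=4), (x=5, y=4)
  Distance 3: (x=4, y=0), (x=3, y=1), (x=5, y=1), (x=2, y=2), (x=6, y=2), (x=1, y=3), (x=2, y=4), (x=6, y=4)
  Distance 4: (x=3, y=0), (x=5, y=0), (x=2, y=1), (x=6, y=1), (x=1, y=2), (x=7, y=2), (x=0, y=3), (x=6, y=3), (x=1, y=4), (x=7, y=4)
  Distance 5: (x=2, y=0), (x=6, y=0), (x=1, y=1), (x=7, y=1), (x=0, y=2)
  Distance 6: (x=1, y=0), (x=7, y=0), (x=0, y=1)
  Distance 7: (x=0, y=0)
Total reachable: 37 (grid has 37 open cells total)

Answer: Reachable cells: 37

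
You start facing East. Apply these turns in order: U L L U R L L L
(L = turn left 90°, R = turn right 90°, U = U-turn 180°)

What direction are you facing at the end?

Answer: Final heading: East

Derivation:
Start: East
  U (U-turn (180°)) -> West
  L (left (90° counter-clockwise)) -> South
  L (left (90° counter-clockwise)) -> East
  U (U-turn (180°)) -> West
  R (right (90° clockwise)) -> North
  L (left (90° counter-clockwise)) -> West
  L (left (90° counter-clockwise)) -> South
  L (left (90° counter-clockwise)) -> East
Final: East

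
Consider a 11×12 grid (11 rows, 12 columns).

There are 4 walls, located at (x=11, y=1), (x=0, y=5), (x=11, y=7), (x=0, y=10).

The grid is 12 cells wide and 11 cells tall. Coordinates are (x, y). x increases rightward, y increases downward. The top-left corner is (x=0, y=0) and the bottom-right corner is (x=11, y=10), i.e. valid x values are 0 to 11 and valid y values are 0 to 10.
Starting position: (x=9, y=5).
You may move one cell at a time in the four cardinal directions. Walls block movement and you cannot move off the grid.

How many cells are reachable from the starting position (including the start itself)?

BFS flood-fill from (x=9, y=5):
  Distance 0: (x=9, y=5)
  Distance 1: (x=9, y=4), (x=8, y=5), (x=10, y=5), (x=9, y=6)
  Distance 2: (x=9, y=3), (x=8, y=4), (x=10, y=4), (x=7, y=5), (x=11, y=5), (x=8, y=6), (x=10, y=6), (x=9, y=7)
  Distance 3: (x=9, y=2), (x=8, y=3), (x=10, y=3), (x=7, y=4), (x=11, y=4), (x=6, y=5), (x=7, y=6), (x=11, y=6), (x=8, y=7), (x=10, y=7), (x=9, y=8)
  Distance 4: (x=9, y=1), (x=8, y=2), (x=10, y=2), (x=7, y=3), (x=11, y=3), (x=6, y=4), (x=5, y=5), (x=6, y=6), (x=7, y=7), (x=8, y=8), (x=10, y=8), (x=9, y=9)
  Distance 5: (x=9, y=0), (x=8, y=1), (x=10, y=1), (x=7, y=2), (x=11, y=2), (x=6, y=3), (x=5, y=4), (x=4, y=5), (x=5, y=6), (x=6, y=7), (x=7, y=8), (x=11, y=8), (x=8, y=9), (x=10, y=9), (x=9, y=10)
  Distance 6: (x=8, y=0), (x=10, y=0), (x=7, y=1), (x=6, y=2), (x=5, y=3), (x=4, y=4), (x=3, y=5), (x=4, y=6), (x=5, y=7), (x=6, y=8), (x=7, y=9), (x=11, y=9), (x=8, y=10), (x=10, y=10)
  Distance 7: (x=7, y=0), (x=11, y=0), (x=6, y=1), (x=5, y=2), (x=4, y=3), (x=3, y=4), (x=2, y=5), (x=3, y=6), (x=4, y=7), (x=5, y=8), (x=6, y=9), (x=7, y=10), (x=11, y=10)
  Distance 8: (x=6, y=0), (x=5, y=1), (x=4, y=2), (x=3, y=3), (x=2, y=4), (x=1, y=5), (x=2, y=6), (x=3, y=7), (x=4, y=8), (x=5, y=9), (x=6, y=10)
  Distance 9: (x=5, y=0), (x=4, y=1), (x=3, y=2), (x=2, y=3), (x=1, y=4), (x=1, y=6), (x=2, y=7), (x=3, y=8), (x=4, y=9), (x=5, y=10)
  Distance 10: (x=4, y=0), (x=3, y=1), (x=2, y=2), (x=1, y=3), (x=0, y=4), (x=0, y=6), (x=1, y=7), (x=2, y=8), (x=3, y=9), (x=4, y=10)
  Distance 11: (x=3, y=0), (x=2, y=1), (x=1, y=2), (x=0, y=3), (x=0, y=7), (x=1, y=8), (x=2, y=9), (x=3, y=10)
  Distance 12: (x=2, y=0), (x=1, y=1), (x=0, y=2), (x=0, y=8), (x=1, y=9), (x=2, y=10)
  Distance 13: (x=1, y=0), (x=0, y=1), (x=0, y=9), (x=1, y=10)
  Distance 14: (x=0, y=0)
Total reachable: 128 (grid has 128 open cells total)

Answer: Reachable cells: 128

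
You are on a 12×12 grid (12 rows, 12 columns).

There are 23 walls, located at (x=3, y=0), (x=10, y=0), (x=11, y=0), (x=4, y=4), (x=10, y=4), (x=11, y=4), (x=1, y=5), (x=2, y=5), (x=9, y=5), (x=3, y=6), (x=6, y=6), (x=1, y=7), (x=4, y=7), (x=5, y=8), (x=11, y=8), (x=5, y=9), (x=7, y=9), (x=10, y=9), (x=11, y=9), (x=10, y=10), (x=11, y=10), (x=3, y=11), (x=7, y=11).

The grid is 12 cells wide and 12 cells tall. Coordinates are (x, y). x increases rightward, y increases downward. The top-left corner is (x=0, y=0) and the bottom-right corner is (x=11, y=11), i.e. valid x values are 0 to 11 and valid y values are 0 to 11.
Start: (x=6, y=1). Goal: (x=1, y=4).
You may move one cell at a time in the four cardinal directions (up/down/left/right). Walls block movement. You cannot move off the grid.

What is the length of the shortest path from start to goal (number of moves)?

BFS from (x=6, y=1) until reaching (x=1, y=4):
  Distance 0: (x=6, y=1)
  Distance 1: (x=6, y=0), (x=5, y=1), (x=7, y=1), (x=6, y=2)
  Distance 2: (x=5, y=0), (x=7, y=0), (x=4, y=1), (x=8, y=1), (x=5, y=2), (x=7, y=2), (x=6, y=3)
  Distance 3: (x=4, y=0), (x=8, y=0), (x=3, y=1), (x=9, y=1), (x=4, y=2), (x=8, y=2), (x=5, y=3), (x=7, y=3), (x=6, y=4)
  Distance 4: (x=9, y=0), (x=2, y=1), (x=10, y=1), (x=3, y=2), (x=9, y=2), (x=4, y=3), (x=8, y=3), (x=5, y=4), (x=7, y=4), (x=6, y=5)
  Distance 5: (x=2, y=0), (x=1, y=1), (x=11, y=1), (x=2, y=2), (x=10, y=2), (x=3, y=3), (x=9, y=3), (x=8, y=4), (x=5, y=5), (x=7, y=5)
  Distance 6: (x=1, y=0), (x=0, y=1), (x=1, y=2), (x=11, y=2), (x=2, y=3), (x=10, y=3), (x=3, y=4), (x=9, y=4), (x=4, y=5), (x=8, y=5), (x=5, y=6), (x=7, y=6)
  Distance 7: (x=0, y=0), (x=0, y=2), (x=1, y=3), (x=11, y=3), (x=2, y=4), (x=3, y=5), (x=4, y=6), (x=8, y=6), (x=5, y=7), (x=7, y=7)
  Distance 8: (x=0, y=3), (x=1, y=4), (x=9, y=6), (x=6, y=7), (x=8, y=7), (x=7, y=8)  <- goal reached here
One shortest path (8 moves): (x=6, y=1) -> (x=5, y=1) -> (x=4, y=1) -> (x=3, y=1) -> (x=2, y=1) -> (x=1, y=1) -> (x=1, y=2) -> (x=1, y=3) -> (x=1, y=4)

Answer: Shortest path length: 8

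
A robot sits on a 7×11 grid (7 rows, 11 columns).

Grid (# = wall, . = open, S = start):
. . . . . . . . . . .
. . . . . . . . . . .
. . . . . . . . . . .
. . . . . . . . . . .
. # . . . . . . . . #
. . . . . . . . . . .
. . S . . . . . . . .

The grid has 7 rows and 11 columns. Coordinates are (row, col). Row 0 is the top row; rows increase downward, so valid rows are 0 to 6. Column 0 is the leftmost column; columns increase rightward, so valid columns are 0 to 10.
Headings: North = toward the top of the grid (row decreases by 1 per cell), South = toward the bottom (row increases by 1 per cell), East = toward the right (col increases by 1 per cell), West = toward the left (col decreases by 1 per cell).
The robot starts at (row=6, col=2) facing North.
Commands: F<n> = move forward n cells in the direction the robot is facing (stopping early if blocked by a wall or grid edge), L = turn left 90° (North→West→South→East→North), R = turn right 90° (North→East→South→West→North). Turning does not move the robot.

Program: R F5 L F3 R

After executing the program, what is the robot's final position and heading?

Answer: Final position: (row=3, col=7), facing East

Derivation:
Start: (row=6, col=2), facing North
  R: turn right, now facing East
  F5: move forward 5, now at (row=6, col=7)
  L: turn left, now facing North
  F3: move forward 3, now at (row=3, col=7)
  R: turn right, now facing East
Final: (row=3, col=7), facing East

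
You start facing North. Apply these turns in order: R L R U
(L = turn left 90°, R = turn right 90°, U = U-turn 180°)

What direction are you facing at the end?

Answer: Final heading: West

Derivation:
Start: North
  R (right (90° clockwise)) -> East
  L (left (90° counter-clockwise)) -> North
  R (right (90° clockwise)) -> East
  U (U-turn (180°)) -> West
Final: West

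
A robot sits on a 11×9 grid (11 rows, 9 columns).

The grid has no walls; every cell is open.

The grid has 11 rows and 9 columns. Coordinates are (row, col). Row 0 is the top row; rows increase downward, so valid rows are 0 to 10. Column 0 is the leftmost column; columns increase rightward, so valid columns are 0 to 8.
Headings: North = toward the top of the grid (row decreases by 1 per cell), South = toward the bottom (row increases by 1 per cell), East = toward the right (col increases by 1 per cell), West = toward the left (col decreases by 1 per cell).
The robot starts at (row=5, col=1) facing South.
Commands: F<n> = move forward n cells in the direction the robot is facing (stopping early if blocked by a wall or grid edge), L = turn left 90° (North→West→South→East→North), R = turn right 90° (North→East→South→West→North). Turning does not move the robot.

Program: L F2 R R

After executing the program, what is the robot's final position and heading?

Start: (row=5, col=1), facing South
  L: turn left, now facing East
  F2: move forward 2, now at (row=5, col=3)
  R: turn right, now facing South
  R: turn right, now facing West
Final: (row=5, col=3), facing West

Answer: Final position: (row=5, col=3), facing West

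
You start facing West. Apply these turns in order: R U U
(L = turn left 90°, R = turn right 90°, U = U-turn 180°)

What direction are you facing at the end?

Answer: Final heading: North

Derivation:
Start: West
  R (right (90° clockwise)) -> North
  U (U-turn (180°)) -> South
  U (U-turn (180°)) -> North
Final: North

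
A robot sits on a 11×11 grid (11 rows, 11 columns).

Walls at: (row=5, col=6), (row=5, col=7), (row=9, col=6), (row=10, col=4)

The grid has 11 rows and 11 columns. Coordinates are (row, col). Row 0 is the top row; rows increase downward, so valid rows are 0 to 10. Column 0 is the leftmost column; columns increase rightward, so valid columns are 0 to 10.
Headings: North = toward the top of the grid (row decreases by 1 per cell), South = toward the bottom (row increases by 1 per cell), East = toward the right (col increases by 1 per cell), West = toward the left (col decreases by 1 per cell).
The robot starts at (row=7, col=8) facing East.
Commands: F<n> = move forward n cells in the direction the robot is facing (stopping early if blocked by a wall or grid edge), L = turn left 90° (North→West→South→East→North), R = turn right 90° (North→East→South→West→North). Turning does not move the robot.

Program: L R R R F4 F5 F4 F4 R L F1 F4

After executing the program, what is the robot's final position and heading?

Start: (row=7, col=8), facing East
  L: turn left, now facing North
  R: turn right, now facing East
  R: turn right, now facing South
  R: turn right, now facing West
  F4: move forward 4, now at (row=7, col=4)
  F5: move forward 4/5 (blocked), now at (row=7, col=0)
  F4: move forward 0/4 (blocked), now at (row=7, col=0)
  F4: move forward 0/4 (blocked), now at (row=7, col=0)
  R: turn right, now facing North
  L: turn left, now facing West
  F1: move forward 0/1 (blocked), now at (row=7, col=0)
  F4: move forward 0/4 (blocked), now at (row=7, col=0)
Final: (row=7, col=0), facing West

Answer: Final position: (row=7, col=0), facing West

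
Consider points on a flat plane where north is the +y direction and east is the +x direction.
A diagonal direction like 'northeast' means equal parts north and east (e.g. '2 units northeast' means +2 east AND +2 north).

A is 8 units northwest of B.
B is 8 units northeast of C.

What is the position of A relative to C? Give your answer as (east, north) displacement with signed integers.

Place C at the origin (east=0, north=0).
  B is 8 units northeast of C: delta (east=+8, north=+8); B at (east=8, north=8).
  A is 8 units northwest of B: delta (east=-8, north=+8); A at (east=0, north=16).
Therefore A relative to C: (east=0, north=16).

Answer: A is at (east=0, north=16) relative to C.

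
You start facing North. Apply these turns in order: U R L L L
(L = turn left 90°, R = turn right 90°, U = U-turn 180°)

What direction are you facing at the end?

Answer: Final heading: North

Derivation:
Start: North
  U (U-turn (180°)) -> South
  R (right (90° clockwise)) -> West
  L (left (90° counter-clockwise)) -> South
  L (left (90° counter-clockwise)) -> East
  L (left (90° counter-clockwise)) -> North
Final: North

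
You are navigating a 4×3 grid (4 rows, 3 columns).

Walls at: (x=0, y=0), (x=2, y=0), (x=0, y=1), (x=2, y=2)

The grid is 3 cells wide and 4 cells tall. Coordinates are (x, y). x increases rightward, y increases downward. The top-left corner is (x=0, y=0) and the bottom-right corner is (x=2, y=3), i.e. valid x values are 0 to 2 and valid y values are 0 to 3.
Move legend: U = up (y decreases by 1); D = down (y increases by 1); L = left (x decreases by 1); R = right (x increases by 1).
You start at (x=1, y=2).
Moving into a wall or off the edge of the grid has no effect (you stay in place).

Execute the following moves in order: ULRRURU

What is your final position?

Start: (x=1, y=2)
  U (up): (x=1, y=2) -> (x=1, y=1)
  L (left): blocked, stay at (x=1, y=1)
  R (right): (x=1, y=1) -> (x=2, y=1)
  R (right): blocked, stay at (x=2, y=1)
  U (up): blocked, stay at (x=2, y=1)
  R (right): blocked, stay at (x=2, y=1)
  U (up): blocked, stay at (x=2, y=1)
Final: (x=2, y=1)

Answer: Final position: (x=2, y=1)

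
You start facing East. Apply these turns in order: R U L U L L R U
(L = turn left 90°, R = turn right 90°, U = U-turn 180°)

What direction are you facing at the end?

Start: East
  R (right (90° clockwise)) -> South
  U (U-turn (180°)) -> North
  L (left (90° counter-clockwise)) -> West
  U (U-turn (180°)) -> East
  L (left (90° counter-clockwise)) -> North
  L (left (90° counter-clockwise)) -> West
  R (right (90° clockwise)) -> North
  U (U-turn (180°)) -> South
Final: South

Answer: Final heading: South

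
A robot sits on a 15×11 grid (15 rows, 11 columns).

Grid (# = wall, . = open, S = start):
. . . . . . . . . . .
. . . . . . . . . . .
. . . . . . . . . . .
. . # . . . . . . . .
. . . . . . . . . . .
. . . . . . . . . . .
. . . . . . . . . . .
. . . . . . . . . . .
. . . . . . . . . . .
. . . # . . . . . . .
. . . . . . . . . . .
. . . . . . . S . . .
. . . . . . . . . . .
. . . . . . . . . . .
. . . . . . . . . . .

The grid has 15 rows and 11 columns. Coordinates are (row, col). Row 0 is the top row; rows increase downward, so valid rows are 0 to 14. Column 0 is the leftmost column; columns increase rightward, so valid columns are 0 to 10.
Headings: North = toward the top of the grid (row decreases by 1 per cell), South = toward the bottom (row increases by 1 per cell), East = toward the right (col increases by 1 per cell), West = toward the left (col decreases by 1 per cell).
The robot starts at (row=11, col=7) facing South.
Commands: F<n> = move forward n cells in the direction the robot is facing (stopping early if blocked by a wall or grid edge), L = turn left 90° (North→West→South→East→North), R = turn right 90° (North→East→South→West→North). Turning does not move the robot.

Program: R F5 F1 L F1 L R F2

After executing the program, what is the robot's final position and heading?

Start: (row=11, col=7), facing South
  R: turn right, now facing West
  F5: move forward 5, now at (row=11, col=2)
  F1: move forward 1, now at (row=11, col=1)
  L: turn left, now facing South
  F1: move forward 1, now at (row=12, col=1)
  L: turn left, now facing East
  R: turn right, now facing South
  F2: move forward 2, now at (row=14, col=1)
Final: (row=14, col=1), facing South

Answer: Final position: (row=14, col=1), facing South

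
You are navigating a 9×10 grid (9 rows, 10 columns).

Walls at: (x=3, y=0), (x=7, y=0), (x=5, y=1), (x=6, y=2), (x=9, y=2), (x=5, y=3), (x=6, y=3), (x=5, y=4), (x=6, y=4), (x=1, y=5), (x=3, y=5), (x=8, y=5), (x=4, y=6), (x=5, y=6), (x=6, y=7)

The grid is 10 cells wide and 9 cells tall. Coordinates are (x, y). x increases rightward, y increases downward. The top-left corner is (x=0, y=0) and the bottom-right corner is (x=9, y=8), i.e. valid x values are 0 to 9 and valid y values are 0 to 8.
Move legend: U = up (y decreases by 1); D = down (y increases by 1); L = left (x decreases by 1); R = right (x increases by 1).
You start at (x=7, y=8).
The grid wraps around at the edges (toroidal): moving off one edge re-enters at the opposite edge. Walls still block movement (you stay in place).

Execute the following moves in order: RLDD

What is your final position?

Answer: Final position: (x=7, y=8)

Derivation:
Start: (x=7, y=8)
  R (right): (x=7, y=8) -> (x=8, y=8)
  L (left): (x=8, y=8) -> (x=7, y=8)
  D (down): blocked, stay at (x=7, y=8)
  D (down): blocked, stay at (x=7, y=8)
Final: (x=7, y=8)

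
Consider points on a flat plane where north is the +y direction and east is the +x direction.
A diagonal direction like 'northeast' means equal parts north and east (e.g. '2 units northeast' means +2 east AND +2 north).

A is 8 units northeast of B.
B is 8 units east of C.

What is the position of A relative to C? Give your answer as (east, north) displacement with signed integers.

Answer: A is at (east=16, north=8) relative to C.

Derivation:
Place C at the origin (east=0, north=0).
  B is 8 units east of C: delta (east=+8, north=+0); B at (east=8, north=0).
  A is 8 units northeast of B: delta (east=+8, north=+8); A at (east=16, north=8).
Therefore A relative to C: (east=16, north=8).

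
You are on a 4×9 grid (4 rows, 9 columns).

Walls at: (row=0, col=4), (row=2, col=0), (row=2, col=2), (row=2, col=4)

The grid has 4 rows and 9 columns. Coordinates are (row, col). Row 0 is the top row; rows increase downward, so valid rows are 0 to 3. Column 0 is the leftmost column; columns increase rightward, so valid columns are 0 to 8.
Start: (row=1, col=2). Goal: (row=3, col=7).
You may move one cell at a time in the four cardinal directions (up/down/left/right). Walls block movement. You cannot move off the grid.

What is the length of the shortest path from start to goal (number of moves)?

BFS from (row=1, col=2) until reaching (row=3, col=7):
  Distance 0: (row=1, col=2)
  Distance 1: (row=0, col=2), (row=1, col=1), (row=1, col=3)
  Distance 2: (row=0, col=1), (row=0, col=3), (row=1, col=0), (row=1, col=4), (row=2, col=1), (row=2, col=3)
  Distance 3: (row=0, col=0), (row=1, col=5), (row=3, col=1), (row=3, col=3)
  Distance 4: (row=0, col=5), (row=1, col=6), (row=2, col=5), (row=3, col=0), (row=3, col=2), (row=3, col=4)
  Distance 5: (row=0, col=6), (row=1, col=7), (row=2, col=6), (row=3, col=5)
  Distance 6: (row=0, col=7), (row=1, col=8), (row=2, col=7), (row=3, col=6)
  Distance 7: (row=0, col=8), (row=2, col=8), (row=3, col=7)  <- goal reached here
One shortest path (7 moves): (row=1, col=2) -> (row=1, col=3) -> (row=1, col=4) -> (row=1, col=5) -> (row=1, col=6) -> (row=1, col=7) -> (row=2, col=7) -> (row=3, col=7)

Answer: Shortest path length: 7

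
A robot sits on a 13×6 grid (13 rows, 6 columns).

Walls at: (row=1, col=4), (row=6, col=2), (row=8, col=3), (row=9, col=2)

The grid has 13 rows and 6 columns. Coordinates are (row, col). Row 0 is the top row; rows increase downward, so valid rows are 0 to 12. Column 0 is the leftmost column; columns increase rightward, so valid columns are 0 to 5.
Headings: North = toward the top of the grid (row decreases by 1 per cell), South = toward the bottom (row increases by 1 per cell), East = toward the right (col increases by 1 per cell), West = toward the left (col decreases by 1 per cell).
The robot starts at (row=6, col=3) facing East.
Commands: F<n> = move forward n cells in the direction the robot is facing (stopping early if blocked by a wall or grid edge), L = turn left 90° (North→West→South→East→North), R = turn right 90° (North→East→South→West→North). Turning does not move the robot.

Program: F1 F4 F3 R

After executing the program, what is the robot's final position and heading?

Answer: Final position: (row=6, col=5), facing South

Derivation:
Start: (row=6, col=3), facing East
  F1: move forward 1, now at (row=6, col=4)
  F4: move forward 1/4 (blocked), now at (row=6, col=5)
  F3: move forward 0/3 (blocked), now at (row=6, col=5)
  R: turn right, now facing South
Final: (row=6, col=5), facing South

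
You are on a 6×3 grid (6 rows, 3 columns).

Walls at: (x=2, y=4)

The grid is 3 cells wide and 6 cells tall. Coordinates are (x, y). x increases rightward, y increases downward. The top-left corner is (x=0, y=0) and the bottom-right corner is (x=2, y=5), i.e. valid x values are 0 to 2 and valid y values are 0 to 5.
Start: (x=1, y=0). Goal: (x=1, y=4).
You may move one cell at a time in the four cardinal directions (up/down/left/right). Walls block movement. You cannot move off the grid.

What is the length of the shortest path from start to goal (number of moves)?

Answer: Shortest path length: 4

Derivation:
BFS from (x=1, y=0) until reaching (x=1, y=4):
  Distance 0: (x=1, y=0)
  Distance 1: (x=0, y=0), (x=2, y=0), (x=1, y=1)
  Distance 2: (x=0, y=1), (x=2, y=1), (x=1, y=2)
  Distance 3: (x=0, y=2), (x=2, y=2), (x=1, y=3)
  Distance 4: (x=0, y=3), (x=2, y=3), (x=1, y=4)  <- goal reached here
One shortest path (4 moves): (x=1, y=0) -> (x=1, y=1) -> (x=1, y=2) -> (x=1, y=3) -> (x=1, y=4)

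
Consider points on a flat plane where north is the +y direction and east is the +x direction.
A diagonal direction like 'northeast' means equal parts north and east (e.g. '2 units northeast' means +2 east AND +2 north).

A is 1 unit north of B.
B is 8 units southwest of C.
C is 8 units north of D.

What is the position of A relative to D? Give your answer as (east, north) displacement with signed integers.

Answer: A is at (east=-8, north=1) relative to D.

Derivation:
Place D at the origin (east=0, north=0).
  C is 8 units north of D: delta (east=+0, north=+8); C at (east=0, north=8).
  B is 8 units southwest of C: delta (east=-8, north=-8); B at (east=-8, north=0).
  A is 1 unit north of B: delta (east=+0, north=+1); A at (east=-8, north=1).
Therefore A relative to D: (east=-8, north=1).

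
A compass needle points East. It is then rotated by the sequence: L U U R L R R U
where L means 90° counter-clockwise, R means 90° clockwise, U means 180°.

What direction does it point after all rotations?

Answer: Final heading: North

Derivation:
Start: East
  L (left (90° counter-clockwise)) -> North
  U (U-turn (180°)) -> South
  U (U-turn (180°)) -> North
  R (right (90° clockwise)) -> East
  L (left (90° counter-clockwise)) -> North
  R (right (90° clockwise)) -> East
  R (right (90° clockwise)) -> South
  U (U-turn (180°)) -> North
Final: North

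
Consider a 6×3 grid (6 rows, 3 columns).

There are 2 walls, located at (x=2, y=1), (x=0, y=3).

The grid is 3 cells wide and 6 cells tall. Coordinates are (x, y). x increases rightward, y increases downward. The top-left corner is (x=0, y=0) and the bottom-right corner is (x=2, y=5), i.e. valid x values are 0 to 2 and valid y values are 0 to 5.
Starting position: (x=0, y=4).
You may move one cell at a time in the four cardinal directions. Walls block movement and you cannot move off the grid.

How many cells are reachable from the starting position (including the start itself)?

Answer: Reachable cells: 16

Derivation:
BFS flood-fill from (x=0, y=4):
  Distance 0: (x=0, y=4)
  Distance 1: (x=1, y=4), (x=0, y=5)
  Distance 2: (x=1, y=3), (x=2, y=4), (x=1, y=5)
  Distance 3: (x=1, y=2), (x=2, y=3), (x=2, y=5)
  Distance 4: (x=1, y=1), (x=0, y=2), (x=2, y=2)
  Distance 5: (x=1, y=0), (x=0, y=1)
  Distance 6: (x=0, y=0), (x=2, y=0)
Total reachable: 16 (grid has 16 open cells total)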